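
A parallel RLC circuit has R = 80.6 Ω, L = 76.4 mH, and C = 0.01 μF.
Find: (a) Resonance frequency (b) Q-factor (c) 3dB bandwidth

Step 1 — Resonance: ω₀ = 1/√(LC) = 1/√(0.0764·1e-08) = 3.618e+04 rad/s.
Step 2 — f₀ = ω₀/(2π) = 5758 Hz.
Step 3 — Parallel Q: Q = R/(ω₀L) = 80.6/(3.618e+04·0.0764) = 0.02916.
Step 4 — Bandwidth: Δω = ω₀/Q = 1.241e+06 rad/s; BW = Δω/(2π) = 1.975e+05 Hz.

(a) f₀ = 5758 Hz  (b) Q = 0.02916  (c) BW = 1.975e+05 Hz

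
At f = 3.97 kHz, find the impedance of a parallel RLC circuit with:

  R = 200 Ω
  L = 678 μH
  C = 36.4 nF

Step 1 — Angular frequency: ω = 2π·f = 2π·3970 = 2.494e+04 rad/s.
Step 2 — Component impedances:
  R: Z = R = 200 Ω
  L: Z = jωL = j·2.494e+04·0.000678 = 0 + j16.91 Ω
  C: Z = 1/(jωC) = -j/(ω·C) = 0 - j1101 Ω
Step 3 — Parallel combination: 1/Z_total = 1/R + 1/L + 1/C; Z_total = 1.464 + j17.05 Ω = 17.11∠85.1° Ω.

Z = 1.464 + j17.05 Ω = 17.11∠85.1° Ω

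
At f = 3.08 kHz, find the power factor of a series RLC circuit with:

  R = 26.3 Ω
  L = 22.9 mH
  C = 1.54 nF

Step 1 — Angular frequency: ω = 2π·f = 2π·3080 = 1.935e+04 rad/s.
Step 2 — Component impedances:
  R: Z = R = 26.3 Ω
  L: Z = jωL = j·1.935e+04·0.0229 = 0 + j443.2 Ω
  C: Z = 1/(jωC) = -j/(ω·C) = 0 - j3.355e+04 Ω
Step 3 — Series combination: Z_total = R + L + C = 26.3 - j3.311e+04 Ω = 3.311e+04∠-90.0° Ω.
Step 4 — Power factor: PF = cos(φ) = Re(Z)/|Z| = 26.3/3.311e+04 = 0.0007943.
Step 5 — Type: Im(Z) = -3.311e+04 ⇒ leading (phase φ = -90.0°).

PF = 0.0007943 (leading, φ = -90.0°)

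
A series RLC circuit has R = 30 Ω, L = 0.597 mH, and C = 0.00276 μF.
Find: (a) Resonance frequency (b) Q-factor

Step 1 — Resonance condition Im(Z)=0 gives ω₀ = 1/√(LC).
Step 2 — ω₀ = 1/√(0.000597·2.76e-09) = 7.79e+05 rad/s.
Step 3 — f₀ = ω₀/(2π) = 1.24e+05 Hz.
Step 4 — Series Q: Q = ω₀L/R = 7.79e+05·0.000597/30 = 15.5.

(a) f₀ = 1.24e+05 Hz  (b) Q = 15.5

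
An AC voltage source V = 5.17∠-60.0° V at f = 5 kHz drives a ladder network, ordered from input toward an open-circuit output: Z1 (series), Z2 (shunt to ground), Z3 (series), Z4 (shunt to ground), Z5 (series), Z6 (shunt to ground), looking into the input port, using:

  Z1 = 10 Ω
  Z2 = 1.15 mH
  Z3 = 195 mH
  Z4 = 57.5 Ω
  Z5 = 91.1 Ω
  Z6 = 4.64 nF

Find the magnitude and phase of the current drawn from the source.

Step 1 — Angular frequency: ω = 2π·f = 2π·5000 = 3.142e+04 rad/s.
Step 2 — Component impedances:
  Z1: Z = R = 10 Ω
  Z2: Z = jωL = j·3.142e+04·0.00115 = 0 + j36.13 Ω
  Z3: Z = jωL = j·3.142e+04·0.195 = 0 + j6126 Ω
  Z4: Z = R = 57.5 Ω
  Z5: Z = R = 91.1 Ω
  Z6: Z = 1/(jωC) = -j/(ω·C) = 0 - j6860 Ω
Step 3 — Ladder network (open output): work backward from the far end, alternating series and parallel combinations. Z_in = 10 + j35.92 Ω = 37.28∠74.4° Ω.
Step 4 — Source phasor: V = 5.17∠-60.0° V = 2.585 - j4.477 V.
Step 5 — Ohm's law: I = V / Z_total = (2.585 - j4.477) / (10 + j35.92) = -0.09709 - j0.09901 A.
Step 6 — Convert to polar: |I| = 0.1387 A, ∠I = -134.4°.

I = 0.1387∠-134.4° A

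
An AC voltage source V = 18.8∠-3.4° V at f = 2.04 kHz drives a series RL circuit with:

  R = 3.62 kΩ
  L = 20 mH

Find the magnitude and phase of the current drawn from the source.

Step 1 — Angular frequency: ω = 2π·f = 2π·2040 = 1.282e+04 rad/s.
Step 2 — Component impedances:
  R: Z = R = 3620 Ω
  L: Z = jωL = j·1.282e+04·0.02 = 0 + j256.4 Ω
Step 3 — Series combination: Z_total = R + L = 3620 + j256.4 Ω = 3629∠4.1° Ω.
Step 4 — Source phasor: V = 18.8∠-3.4° V = 18.77 - j1.115 V.
Step 5 — Ohm's law: I = V / Z_total = (18.77 - j1.115) / (3620 + j256.4) = 0.005137 - j0.0006718 A.
Step 6 — Convert to polar: |I| = 0.00518 A, ∠I = -7.5°.

I = 0.00518∠-7.5° A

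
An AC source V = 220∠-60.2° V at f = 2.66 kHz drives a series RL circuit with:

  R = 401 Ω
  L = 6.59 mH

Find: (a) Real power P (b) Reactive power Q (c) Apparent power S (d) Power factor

Step 1 — Angular frequency: ω = 2π·f = 2π·2660 = 1.671e+04 rad/s.
Step 2 — Component impedances:
  R: Z = R = 401 Ω
  L: Z = jωL = j·1.671e+04·0.00659 = 0 + j110.1 Ω
Step 3 — Series combination: Z_total = R + L = 401 + j110.1 Ω = 415.9∠15.4° Ω.
Step 4 — Source phasor: V = 220∠-60.2° V = 109.3 - j190.9 V.
Step 5 — Current: I = V / Z = 0.1319 - j0.5123 A = 0.529∠-75.6° A.
Step 6 — Complex power: S = V·I* = 112.2 + j30.83 VA.
Step 7 — Real power: P = Re(S) = 112.2 W.
Step 8 — Reactive power: Q = Im(S) = 30.83 VAR.
Step 9 — Apparent power: |S| = 116.4 VA.
Step 10 — Power factor: PF = P/|S| = 0.9643 (lagging).

(a) P = 112.2 W  (b) Q = 30.83 VAR  (c) S = 116.4 VA  (d) PF = 0.9643 (lagging)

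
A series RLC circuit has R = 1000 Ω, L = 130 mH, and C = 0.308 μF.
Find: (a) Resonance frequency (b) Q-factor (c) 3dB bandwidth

Step 1 — Resonance: ω₀ = 1/√(LC) = 1/√(0.13·3.08e-07) = 4998 rad/s.
Step 2 — f₀ = ω₀/(2π) = 795.4 Hz.
Step 3 — Series Q: Q = ω₀L/R = 4998·0.13/1000 = 0.6497.
Step 4 — Bandwidth: Δω = ω₀/Q = 7692 rad/s; BW = Δω/(2π) = 1224 Hz.

(a) f₀ = 795.4 Hz  (b) Q = 0.6497  (c) BW = 1224 Hz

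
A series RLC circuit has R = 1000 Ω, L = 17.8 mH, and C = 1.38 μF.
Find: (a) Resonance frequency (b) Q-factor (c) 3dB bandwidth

Step 1 — Resonance: ω₀ = 1/√(LC) = 1/√(0.0178·1.38e-06) = 6380 rad/s.
Step 2 — f₀ = ω₀/(2π) = 1015 Hz.
Step 3 — Series Q: Q = ω₀L/R = 6380·0.0178/1000 = 0.1136.
Step 4 — Bandwidth: Δω = ω₀/Q = 5.618e+04 rad/s; BW = Δω/(2π) = 8941 Hz.

(a) f₀ = 1015 Hz  (b) Q = 0.1136  (c) BW = 8941 Hz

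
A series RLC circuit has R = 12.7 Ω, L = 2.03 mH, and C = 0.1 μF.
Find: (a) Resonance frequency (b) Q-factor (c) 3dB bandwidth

Step 1 — Resonance condition Im(Z)=0 gives ω₀ = 1/√(LC).
Step 2 — ω₀ = 1/√(0.00203·1e-07) = 7.019e+04 rad/s.
Step 3 — f₀ = ω₀/(2π) = 1.117e+04 Hz.
Step 4 — Series Q: Q = ω₀L/R = 7.019e+04·0.00203/12.7 = 11.22.
Step 5 — 3dB bandwidth: Δω = ω₀/Q = 6256 rad/s; BW = Δω/(2π) = 995.7 Hz.

(a) f₀ = 1.117e+04 Hz  (b) Q = 11.22  (c) BW = 995.7 Hz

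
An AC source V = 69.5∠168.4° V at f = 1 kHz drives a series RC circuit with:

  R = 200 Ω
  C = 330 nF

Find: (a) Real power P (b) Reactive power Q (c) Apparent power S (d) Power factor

Step 1 — Angular frequency: ω = 2π·f = 2π·1000 = 6283 rad/s.
Step 2 — Component impedances:
  R: Z = R = 200 Ω
  C: Z = 1/(jωC) = -j/(ω·C) = 0 - j482.3 Ω
Step 3 — Series combination: Z_total = R + C = 200 - j482.3 Ω = 522.1∠-67.5° Ω.
Step 4 — Source phasor: V = 69.5∠168.4° V = -68.08 + j13.97 V.
Step 5 — Current: I = V / Z = -0.07467 - j0.1102 A = 0.1331∠-124.1° A.
Step 6 — Complex power: S = V·I* = 3.544 - j8.546 VA.
Step 7 — Real power: P = Re(S) = 3.544 W.
Step 8 — Reactive power: Q = Im(S) = -8.546 VAR.
Step 9 — Apparent power: |S| = 9.251 VA.
Step 10 — Power factor: PF = P/|S| = 0.3831 (leading).

(a) P = 3.544 W  (b) Q = -8.546 VAR  (c) S = 9.251 VA  (d) PF = 0.3831 (leading)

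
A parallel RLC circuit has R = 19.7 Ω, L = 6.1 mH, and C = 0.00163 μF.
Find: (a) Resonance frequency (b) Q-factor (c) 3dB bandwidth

Step 1 — Resonance: ω₀ = 1/√(LC) = 1/√(0.0061·1.63e-09) = 3.171e+05 rad/s.
Step 2 — f₀ = ω₀/(2π) = 5.047e+04 Hz.
Step 3 — Parallel Q: Q = R/(ω₀L) = 19.7/(3.171e+05·0.0061) = 0.01018.
Step 4 — Bandwidth: Δω = ω₀/Q = 3.114e+07 rad/s; BW = Δω/(2π) = 4.956e+06 Hz.

(a) f₀ = 5.047e+04 Hz  (b) Q = 0.01018  (c) BW = 4.956e+06 Hz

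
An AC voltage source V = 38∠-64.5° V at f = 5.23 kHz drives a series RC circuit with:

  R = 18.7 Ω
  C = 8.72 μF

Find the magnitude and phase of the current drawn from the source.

Step 1 — Angular frequency: ω = 2π·f = 2π·5230 = 3.286e+04 rad/s.
Step 2 — Component impedances:
  R: Z = R = 18.7 Ω
  C: Z = 1/(jωC) = -j/(ω·C) = 0 - j3.49 Ω
Step 3 — Series combination: Z_total = R + C = 18.7 - j3.49 Ω = 19.02∠-10.6° Ω.
Step 4 — Source phasor: V = 38∠-64.5° V = 16.36 - j34.3 V.
Step 5 — Ohm's law: I = V / Z_total = (16.36 - j34.3) / (18.7 - j3.49) = 1.176 - j1.615 A.
Step 6 — Convert to polar: |I| = 1.998 A, ∠I = -53.9°.

I = 1.998∠-53.9° A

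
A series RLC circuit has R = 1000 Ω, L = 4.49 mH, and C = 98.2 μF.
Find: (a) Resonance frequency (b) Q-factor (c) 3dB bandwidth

Step 1 — Resonance condition Im(Z)=0 gives ω₀ = 1/√(LC).
Step 2 — ω₀ = 1/√(0.00449·9.82e-05) = 1506 rad/s.
Step 3 — f₀ = ω₀/(2π) = 239.7 Hz.
Step 4 — Series Q: Q = ω₀L/R = 1506·0.00449/1000 = 0.006762.
Step 5 — 3dB bandwidth: Δω = ω₀/Q = 2.227e+05 rad/s; BW = Δω/(2π) = 3.545e+04 Hz.

(a) f₀ = 239.7 Hz  (b) Q = 0.006762  (c) BW = 3.545e+04 Hz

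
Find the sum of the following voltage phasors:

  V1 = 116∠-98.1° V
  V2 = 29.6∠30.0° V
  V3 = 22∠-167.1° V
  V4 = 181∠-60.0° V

Step 1 — Convert each phasor to rectangular form:
  V1 = 116·(cos(-98.1°) + j·sin(-98.1°)) = -16.34 - j114.8 V
  V2 = 29.6·(cos(30.0°) + j·sin(30.0°)) = 25.63 + j14.8 V
  V3 = 22·(cos(-167.1°) + j·sin(-167.1°)) = -21.44 - j4.912 V
  V4 = 181·(cos(-60.0°) + j·sin(-60.0°)) = 90.5 - j156.8 V
Step 2 — Sum components: V_total = 78.35 - j261.7 V.
Step 3 — Convert to polar: |V_total| = 273.2 V, ∠V_total = -73.3°.

V_total = 273.2∠-73.3° V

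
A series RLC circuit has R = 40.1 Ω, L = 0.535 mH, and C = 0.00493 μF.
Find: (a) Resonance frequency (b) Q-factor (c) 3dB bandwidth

Step 1 — Resonance condition Im(Z)=0 gives ω₀ = 1/√(LC).
Step 2 — ω₀ = 1/√(0.000535·4.93e-09) = 6.157e+05 rad/s.
Step 3 — f₀ = ω₀/(2π) = 9.8e+04 Hz.
Step 4 — Series Q: Q = ω₀L/R = 6.157e+05·0.000535/40.1 = 8.215.
Step 5 — 3dB bandwidth: Δω = ω₀/Q = 7.495e+04 rad/s; BW = Δω/(2π) = 1.193e+04 Hz.

(a) f₀ = 9.8e+04 Hz  (b) Q = 8.215  (c) BW = 1.193e+04 Hz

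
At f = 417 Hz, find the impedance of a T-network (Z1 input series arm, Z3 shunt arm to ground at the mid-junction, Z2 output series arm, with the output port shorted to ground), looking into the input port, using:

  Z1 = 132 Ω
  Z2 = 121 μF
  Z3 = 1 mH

Step 1 — Angular frequency: ω = 2π·f = 2π·417 = 2620 rad/s.
Step 2 — Component impedances:
  Z1: Z = R = 132 Ω
  Z2: Z = 1/(jωC) = -j/(ω·C) = 0 - j3.154 Ω
  Z3: Z = jωL = j·2620·0.001 = 0 + j2.62 Ω
Step 3 — With the output port shorted to ground, the output series arm Z2 runs from the junction to ground; the shunt arm Z3 also runs from the junction to ground. They appear in parallel: Z3 || Z2 = 0 + j15.47 Ω.
Step 4 — Series with input arm Z1: Z_in = Z1 + (Z3 || Z2) = 132 + j15.47 Ω = 132.9∠6.7° Ω.

Z = 132 + j15.47 Ω = 132.9∠6.7° Ω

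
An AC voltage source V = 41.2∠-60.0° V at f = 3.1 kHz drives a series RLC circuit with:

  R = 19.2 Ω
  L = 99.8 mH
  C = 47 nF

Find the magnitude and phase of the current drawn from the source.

Step 1 — Angular frequency: ω = 2π·f = 2π·3100 = 1.948e+04 rad/s.
Step 2 — Component impedances:
  R: Z = R = 19.2 Ω
  L: Z = jωL = j·1.948e+04·0.0998 = 0 + j1944 Ω
  C: Z = 1/(jωC) = -j/(ω·C) = 0 - j1092 Ω
Step 3 — Series combination: Z_total = R + L + C = 19.2 + j851.5 Ω = 851.8∠88.7° Ω.
Step 4 — Source phasor: V = 41.2∠-60.0° V = 20.6 - j35.68 V.
Step 5 — Ohm's law: I = V / Z_total = (20.6 - j35.68) / (19.2 + j851.5) = -0.04133 - j0.02512 A.
Step 6 — Convert to polar: |I| = 0.04837 A, ∠I = -148.7°.

I = 0.04837∠-148.7° A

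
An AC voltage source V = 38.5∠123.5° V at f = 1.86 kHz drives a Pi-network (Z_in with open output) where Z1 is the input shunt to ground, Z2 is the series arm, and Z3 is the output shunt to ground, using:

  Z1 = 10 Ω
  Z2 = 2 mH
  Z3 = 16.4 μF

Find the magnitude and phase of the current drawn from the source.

Step 1 — Angular frequency: ω = 2π·f = 2π·1860 = 1.169e+04 rad/s.
Step 2 — Component impedances:
  Z1: Z = R = 10 Ω
  Z2: Z = jωL = j·1.169e+04·0.002 = 0 + j23.37 Ω
  Z3: Z = 1/(jωC) = -j/(ω·C) = 0 - j5.218 Ω
Step 3 — With open output, the series arm Z2 and the output shunt Z3 appear in series to ground: Z2 + Z3 = 0 + j18.16 Ω.
Step 4 — Parallel with input shunt Z1: Z_in = Z1 || (Z2 + Z3) = 7.672 + j4.226 Ω = 8.759∠28.8° Ω.
Step 5 — Source phasor: V = 38.5∠123.5° V = -21.25 + j32.1 V.
Step 6 — Ohm's law: I = V / Z_total = (-21.25 + j32.1) / (7.672 + j4.226) = -0.3567 + j4.381 A.
Step 7 — Convert to polar: |I| = 4.395 A, ∠I = 94.7°.

I = 4.395∠94.7° A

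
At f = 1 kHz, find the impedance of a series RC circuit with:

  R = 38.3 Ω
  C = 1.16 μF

Step 1 — Angular frequency: ω = 2π·f = 2π·1000 = 6283 rad/s.
Step 2 — Component impedances:
  R: Z = R = 38.3 Ω
  C: Z = 1/(jωC) = -j/(ω·C) = 0 - j137.2 Ω
Step 3 — Series combination: Z_total = R + C = 38.3 - j137.2 Ω = 142.4∠-74.4° Ω.

Z = 38.3 - j137.2 Ω = 142.4∠-74.4° Ω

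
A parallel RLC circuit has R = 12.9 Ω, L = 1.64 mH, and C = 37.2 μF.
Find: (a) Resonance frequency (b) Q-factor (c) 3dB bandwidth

Step 1 — Resonance: ω₀ = 1/√(LC) = 1/√(0.00164·3.72e-05) = 4049 rad/s.
Step 2 — f₀ = ω₀/(2π) = 644.4 Hz.
Step 3 — Parallel Q: Q = R/(ω₀L) = 12.9/(4049·0.00164) = 1.943.
Step 4 — Bandwidth: Δω = ω₀/Q = 2084 rad/s; BW = Δω/(2π) = 331.7 Hz.

(a) f₀ = 644.4 Hz  (b) Q = 1.943  (c) BW = 331.7 Hz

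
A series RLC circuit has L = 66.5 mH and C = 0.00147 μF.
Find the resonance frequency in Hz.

Step 1 — Resonance condition Im(Z)=0 gives ω₀ = 1/√(LC).
Step 2 — ω₀ = 1/√(0.0665·1.47e-09) = 1.011e+05 rad/s.
Step 3 — f₀ = ω₀/(2π) = 1.61e+04 Hz.

f₀ = 1.61e+04 Hz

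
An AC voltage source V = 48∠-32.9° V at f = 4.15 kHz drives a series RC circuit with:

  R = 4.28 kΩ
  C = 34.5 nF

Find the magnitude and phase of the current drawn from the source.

Step 1 — Angular frequency: ω = 2π·f = 2π·4150 = 2.608e+04 rad/s.
Step 2 — Component impedances:
  R: Z = R = 4280 Ω
  C: Z = 1/(jωC) = -j/(ω·C) = 0 - j1112 Ω
Step 3 — Series combination: Z_total = R + C = 4280 - j1112 Ω = 4422∠-14.6° Ω.
Step 4 — Source phasor: V = 48∠-32.9° V = 40.3 - j26.07 V.
Step 5 — Ohm's law: I = V / Z_total = (40.3 - j26.07) / (4280 - j1112) = 0.0103 - j0.003416 A.
Step 6 — Convert to polar: |I| = 0.01085 A, ∠I = -18.3°.

I = 0.01085∠-18.3° A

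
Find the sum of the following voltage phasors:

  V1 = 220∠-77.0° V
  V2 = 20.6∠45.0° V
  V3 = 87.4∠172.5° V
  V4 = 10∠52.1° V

Step 1 — Convert each phasor to rectangular form:
  V1 = 220·(cos(-77.0°) + j·sin(-77.0°)) = 49.49 - j214.4 V
  V2 = 20.6·(cos(45.0°) + j·sin(45.0°)) = 14.57 + j14.57 V
  V3 = 87.4·(cos(172.5°) + j·sin(172.5°)) = -86.65 + j11.41 V
  V4 = 10·(cos(52.1°) + j·sin(52.1°)) = 6.143 + j7.891 V
Step 2 — Sum components: V_total = -16.45 - j180.5 V.
Step 3 — Convert to polar: |V_total| = 181.2 V, ∠V_total = -95.2°.

V_total = 181.2∠-95.2° V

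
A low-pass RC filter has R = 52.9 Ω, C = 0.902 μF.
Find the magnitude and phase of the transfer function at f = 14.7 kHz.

Step 1 — Angular frequency: ω = 2π·1.47e+04 = 9.236e+04 rad/s.
Step 2 — Transfer function: H(jω) = 1/(1 + jωRC).
Step 3 — Denominator: 1 + jωRC = 1 + j·9.236e+04·52.9·9.02e-07 = 1 + j4.407.
Step 4 — H = 0.04896 - j0.2158.
Step 5 — Magnitude: |H| = 0.2213 (-13.1 dB); phase: φ = -77.2°.

|H| = 0.2213 (-13.1 dB), φ = -77.2°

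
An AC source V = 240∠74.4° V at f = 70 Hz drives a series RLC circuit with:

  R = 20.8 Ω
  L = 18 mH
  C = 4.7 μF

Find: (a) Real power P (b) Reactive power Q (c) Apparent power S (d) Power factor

Step 1 — Angular frequency: ω = 2π·f = 2π·70 = 439.8 rad/s.
Step 2 — Component impedances:
  R: Z = R = 20.8 Ω
  L: Z = jωL = j·439.8·0.018 = 0 + j7.917 Ω
  C: Z = 1/(jωC) = -j/(ω·C) = 0 - j483.8 Ω
Step 3 — Series combination: Z_total = R + L + C = 20.8 - j475.8 Ω = 476.3∠-87.5° Ω.
Step 4 — Source phasor: V = 240∠74.4° V = 64.54 + j231.2 V.
Step 5 — Current: I = V / Z = -0.479 + j0.1566 A = 0.5039∠161.9° A.
Step 6 — Complex power: S = V·I* = 5.281 - j120.8 VA.
Step 7 — Real power: P = Re(S) = 5.281 W.
Step 8 — Reactive power: Q = Im(S) = -120.8 VAR.
Step 9 — Apparent power: |S| = 120.9 VA.
Step 10 — Power factor: PF = P/|S| = 0.04367 (leading).

(a) P = 5.281 W  (b) Q = -120.8 VAR  (c) S = 120.9 VA  (d) PF = 0.04367 (leading)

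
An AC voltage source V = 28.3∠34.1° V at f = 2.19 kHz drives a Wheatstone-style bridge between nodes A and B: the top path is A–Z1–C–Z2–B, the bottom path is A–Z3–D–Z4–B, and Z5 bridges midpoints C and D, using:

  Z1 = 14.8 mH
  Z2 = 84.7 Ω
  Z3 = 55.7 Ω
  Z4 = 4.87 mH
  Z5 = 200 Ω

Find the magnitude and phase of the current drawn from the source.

Step 1 — Angular frequency: ω = 2π·f = 2π·2190 = 1.376e+04 rad/s.
Step 2 — Component impedances:
  Z1: Z = jωL = j·1.376e+04·0.0148 = 0 + j203.7 Ω
  Z2: Z = R = 84.7 Ω
  Z3: Z = R = 55.7 Ω
  Z4: Z = jωL = j·1.376e+04·0.00487 = 0 + j67.01 Ω
  Z5: Z = R = 200 Ω
Step 3 — Bridge requires nodal analysis (the Z5 bridge couples midpoints C and D, so the two paths cannot be reduced to a simple series/parallel combination). Setting node B to ground and injecting 1 A at node A, the 3-node admittance system at A, C, D solves to V_A = Z_AB = 46.71 + j61.19 Ω = 76.99∠52.6° Ω.
Step 4 — Source phasor: V = 28.3∠34.1° V = 23.43 + j15.87 V.
Step 5 — Ohm's law: I = V / Z_total = (23.43 + j15.87) / (46.71 + j61.19) = 0.3485 - j0.1169 A.
Step 6 — Convert to polar: |I| = 0.3676 A, ∠I = -18.5°.

I = 0.3676∠-18.5° A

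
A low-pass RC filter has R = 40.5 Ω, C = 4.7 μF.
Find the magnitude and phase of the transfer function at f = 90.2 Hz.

Step 1 — Angular frequency: ω = 2π·90.2 = 566.7 rad/s.
Step 2 — Transfer function: H(jω) = 1/(1 + jωRC).
Step 3 — Denominator: 1 + jωRC = 1 + j·566.7·40.5·4.7e-06 = 1 + j0.1079.
Step 4 — H = 0.9885 - j0.1066.
Step 5 — Magnitude: |H| = 0.9942 (-0.1 dB); phase: φ = -6.2°.

|H| = 0.9942 (-0.1 dB), φ = -6.2°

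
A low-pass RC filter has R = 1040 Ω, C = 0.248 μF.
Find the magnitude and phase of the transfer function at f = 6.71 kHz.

Step 1 — Angular frequency: ω = 2π·6710 = 4.216e+04 rad/s.
Step 2 — Transfer function: H(jω) = 1/(1 + jωRC).
Step 3 — Denominator: 1 + jωRC = 1 + j·4.216e+04·1040·2.48e-07 = 1 + j10.87.
Step 4 — H = 0.008386 - j0.09119.
Step 5 — Magnitude: |H| = 0.09158 (-20.8 dB); phase: φ = -84.7°.

|H| = 0.09158 (-20.8 dB), φ = -84.7°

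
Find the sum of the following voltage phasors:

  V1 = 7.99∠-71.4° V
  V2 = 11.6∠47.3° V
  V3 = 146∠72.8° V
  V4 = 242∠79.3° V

Step 1 — Convert each phasor to rectangular form:
  V1 = 7.99·(cos(-71.4°) + j·sin(-71.4°)) = 2.548 - j7.573 V
  V2 = 11.6·(cos(47.3°) + j·sin(47.3°)) = 7.867 + j8.525 V
  V3 = 146·(cos(72.8°) + j·sin(72.8°)) = 43.17 + j139.5 V
  V4 = 242·(cos(79.3°) + j·sin(79.3°)) = 44.93 + j237.8 V
Step 2 — Sum components: V_total = 98.52 + j378.2 V.
Step 3 — Convert to polar: |V_total| = 390.8 V, ∠V_total = 75.4°.

V_total = 390.8∠75.4° V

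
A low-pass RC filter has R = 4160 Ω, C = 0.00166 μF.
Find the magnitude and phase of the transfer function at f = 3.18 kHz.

Step 1 — Angular frequency: ω = 2π·3180 = 1.998e+04 rad/s.
Step 2 — Transfer function: H(jω) = 1/(1 + jωRC).
Step 3 — Denominator: 1 + jωRC = 1 + j·1.998e+04·4160·1.66e-09 = 1 + j0.138.
Step 4 — H = 0.9813 - j0.1354.
Step 5 — Magnitude: |H| = 0.9906 (-0.1 dB); phase: φ = -7.9°.

|H| = 0.9906 (-0.1 dB), φ = -7.9°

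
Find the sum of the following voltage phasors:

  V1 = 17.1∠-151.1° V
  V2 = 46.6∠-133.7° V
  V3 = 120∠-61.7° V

Step 1 — Convert each phasor to rectangular form:
  V1 = 17.1·(cos(-151.1°) + j·sin(-151.1°)) = -14.97 - j8.264 V
  V2 = 46.6·(cos(-133.7°) + j·sin(-133.7°)) = -32.2 - j33.69 V
  V3 = 120·(cos(-61.7°) + j·sin(-61.7°)) = 56.89 - j105.7 V
Step 2 — Sum components: V_total = 9.725 - j147.6 V.
Step 3 — Convert to polar: |V_total| = 147.9 V, ∠V_total = -86.2°.

V_total = 147.9∠-86.2° V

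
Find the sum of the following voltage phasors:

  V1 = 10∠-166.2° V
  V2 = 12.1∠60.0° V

Step 1 — Convert each phasor to rectangular form:
  V1 = 10·(cos(-166.2°) + j·sin(-166.2°)) = -9.711 - j2.385 V
  V2 = 12.1·(cos(60.0°) + j·sin(60.0°)) = 6.05 + j10.48 V
Step 2 — Sum components: V_total = -3.661 + j8.094 V.
Step 3 — Convert to polar: |V_total| = 8.883 V, ∠V_total = 114.3°.

V_total = 8.883∠114.3° V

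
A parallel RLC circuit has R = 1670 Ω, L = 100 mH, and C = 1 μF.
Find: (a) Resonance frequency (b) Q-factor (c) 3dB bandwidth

Step 1 — Resonance: ω₀ = 1/√(LC) = 1/√(0.1·1e-06) = 3162 rad/s.
Step 2 — f₀ = ω₀/(2π) = 503.3 Hz.
Step 3 — Parallel Q: Q = R/(ω₀L) = 1670/(3162·0.1) = 5.281.
Step 4 — Bandwidth: Δω = ω₀/Q = 598.8 rad/s; BW = Δω/(2π) = 95.3 Hz.

(a) f₀ = 503.3 Hz  (b) Q = 5.281  (c) BW = 95.3 Hz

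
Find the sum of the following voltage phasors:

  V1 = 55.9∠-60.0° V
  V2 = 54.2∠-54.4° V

Step 1 — Convert each phasor to rectangular form:
  V1 = 55.9·(cos(-60.0°) + j·sin(-60.0°)) = 27.95 - j48.41 V
  V2 = 54.2·(cos(-54.4°) + j·sin(-54.4°)) = 31.55 - j44.07 V
Step 2 — Sum components: V_total = 59.5 - j92.48 V.
Step 3 — Convert to polar: |V_total| = 110 V, ∠V_total = -57.2°.

V_total = 110∠-57.2° V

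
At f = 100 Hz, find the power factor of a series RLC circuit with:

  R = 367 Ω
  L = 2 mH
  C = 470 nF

Step 1 — Angular frequency: ω = 2π·f = 2π·100 = 628.3 rad/s.
Step 2 — Component impedances:
  R: Z = R = 367 Ω
  L: Z = jωL = j·628.3·0.002 = 0 + j1.257 Ω
  C: Z = 1/(jωC) = -j/(ω·C) = 0 - j3386 Ω
Step 3 — Series combination: Z_total = R + L + C = 367 - j3385 Ω = 3405∠-83.8° Ω.
Step 4 — Power factor: PF = cos(φ) = Re(Z)/|Z| = 367/3405 = 0.1078.
Step 5 — Type: Im(Z) = -3385 ⇒ leading (phase φ = -83.8°).

PF = 0.1078 (leading, φ = -83.8°)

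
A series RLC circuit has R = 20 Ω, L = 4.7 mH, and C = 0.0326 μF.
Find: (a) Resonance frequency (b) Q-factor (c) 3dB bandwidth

Step 1 — Resonance condition Im(Z)=0 gives ω₀ = 1/√(LC).
Step 2 — ω₀ = 1/√(0.0047·3.26e-08) = 8.079e+04 rad/s.
Step 3 — f₀ = ω₀/(2π) = 1.286e+04 Hz.
Step 4 — Series Q: Q = ω₀L/R = 8.079e+04·0.0047/20 = 18.98.
Step 5 — 3dB bandwidth: Δω = ω₀/Q = 4255 rad/s; BW = Δω/(2π) = 677.3 Hz.

(a) f₀ = 1.286e+04 Hz  (b) Q = 18.98  (c) BW = 677.3 Hz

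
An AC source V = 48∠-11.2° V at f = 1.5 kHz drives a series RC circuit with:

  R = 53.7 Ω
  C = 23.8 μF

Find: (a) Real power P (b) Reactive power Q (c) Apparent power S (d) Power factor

Step 1 — Angular frequency: ω = 2π·f = 2π·1500 = 9425 rad/s.
Step 2 — Component impedances:
  R: Z = R = 53.7 Ω
  C: Z = 1/(jωC) = -j/(ω·C) = 0 - j4.458 Ω
Step 3 — Series combination: Z_total = R + C = 53.7 - j4.458 Ω = 53.88∠-4.7° Ω.
Step 4 — Source phasor: V = 48∠-11.2° V = 47.09 - j9.323 V.
Step 5 — Current: I = V / Z = 0.8851 - j0.1001 A = 0.8908∠-6.5° A.
Step 6 — Complex power: S = V·I* = 42.61 - j3.538 VA.
Step 7 — Real power: P = Re(S) = 42.61 W.
Step 8 — Reactive power: Q = Im(S) = -3.538 VAR.
Step 9 — Apparent power: |S| = 42.76 VA.
Step 10 — Power factor: PF = P/|S| = 0.9966 (leading).

(a) P = 42.61 W  (b) Q = -3.538 VAR  (c) S = 42.76 VA  (d) PF = 0.9966 (leading)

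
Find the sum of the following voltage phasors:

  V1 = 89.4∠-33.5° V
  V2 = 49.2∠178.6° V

Step 1 — Convert each phasor to rectangular form:
  V1 = 89.4·(cos(-33.5°) + j·sin(-33.5°)) = 74.55 - j49.34 V
  V2 = 49.2·(cos(178.6°) + j·sin(178.6°)) = -49.19 + j1.202 V
Step 2 — Sum components: V_total = 25.36 - j48.14 V.
Step 3 — Convert to polar: |V_total| = 54.41 V, ∠V_total = -62.2°.

V_total = 54.41∠-62.2° V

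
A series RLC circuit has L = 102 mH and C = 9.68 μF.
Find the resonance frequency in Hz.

Step 1 — Resonance condition Im(Z)=0 gives ω₀ = 1/√(LC).
Step 2 — ω₀ = 1/√(0.102·9.68e-06) = 1006 rad/s.
Step 3 — f₀ = ω₀/(2π) = 160.2 Hz.

f₀ = 160.2 Hz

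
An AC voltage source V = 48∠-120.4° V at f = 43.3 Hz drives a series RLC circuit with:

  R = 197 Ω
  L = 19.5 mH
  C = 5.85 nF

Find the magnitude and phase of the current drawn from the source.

Step 1 — Angular frequency: ω = 2π·f = 2π·43.3 = 272.1 rad/s.
Step 2 — Component impedances:
  R: Z = R = 197 Ω
  L: Z = jωL = j·272.1·0.0195 = 0 + j5.305 Ω
  C: Z = 1/(jωC) = -j/(ω·C) = 0 - j6.283e+05 Ω
Step 3 — Series combination: Z_total = R + L + C = 197 - j6.283e+05 Ω = 6.283e+05∠-90.0° Ω.
Step 4 — Source phasor: V = 48∠-120.4° V = -24.29 - j41.4 V.
Step 5 — Ohm's law: I = V / Z_total = (-24.29 - j41.4) / (197 - j6.283e+05) = 6.588e-05 - j3.868e-05 A.
Step 6 — Convert to polar: |I| = 7.64e-05 A, ∠I = -30.4°.

I = 7.64e-05∠-30.4° A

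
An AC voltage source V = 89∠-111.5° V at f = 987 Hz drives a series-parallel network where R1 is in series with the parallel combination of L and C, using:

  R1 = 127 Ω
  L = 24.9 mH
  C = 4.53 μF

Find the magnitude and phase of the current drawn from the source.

Step 1 — Angular frequency: ω = 2π·f = 2π·987 = 6202 rad/s.
Step 2 — Component impedances:
  R1: Z = R = 127 Ω
  L: Z = jωL = j·6202·0.0249 = 0 + j154.4 Ω
  C: Z = 1/(jωC) = -j/(ω·C) = 0 - j35.6 Ω
Step 3 — Parallel branch: L || C = 1/(1/L + 1/C) = 0 - j46.26 Ω.
Step 4 — Series with R1: Z_total = R1 + (L || C) = 127 - j46.26 Ω = 135.2∠-20.0° Ω.
Step 5 — Source phasor: V = 89∠-111.5° V = -32.62 - j82.81 V.
Step 6 — Ohm's law: I = V / Z_total = (-32.62 - j82.81) / (127 - j46.26) = -0.01707 - j0.6582 A.
Step 7 — Convert to polar: |I| = 0.6585 A, ∠I = -91.5°.

I = 0.6585∠-91.5° A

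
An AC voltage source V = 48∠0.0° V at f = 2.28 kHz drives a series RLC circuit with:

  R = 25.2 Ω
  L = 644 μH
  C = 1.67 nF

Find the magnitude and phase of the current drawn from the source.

Step 1 — Angular frequency: ω = 2π·f = 2π·2280 = 1.433e+04 rad/s.
Step 2 — Component impedances:
  R: Z = R = 25.2 Ω
  L: Z = jωL = j·1.433e+04·0.000644 = 0 + j9.226 Ω
  C: Z = 1/(jωC) = -j/(ω·C) = 0 - j4.18e+04 Ω
Step 3 — Series combination: Z_total = R + L + C = 25.2 - j4.179e+04 Ω = 4.179e+04∠-90.0° Ω.
Step 4 — Source phasor: V = 48∠0.0° V = 48 V.
Step 5 — Ohm's law: I = V / Z_total = (48) / (25.2 - j4.179e+04) = 6.926e-07 + j0.001149 A.
Step 6 — Convert to polar: |I| = 0.001149 A, ∠I = 90.0°.

I = 0.001149∠90.0° A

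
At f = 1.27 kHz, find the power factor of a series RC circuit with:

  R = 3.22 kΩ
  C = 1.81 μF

Step 1 — Angular frequency: ω = 2π·f = 2π·1270 = 7980 rad/s.
Step 2 — Component impedances:
  R: Z = R = 3220 Ω
  C: Z = 1/(jωC) = -j/(ω·C) = 0 - j69.24 Ω
Step 3 — Series combination: Z_total = R + C = 3220 - j69.24 Ω = 3221∠-1.2° Ω.
Step 4 — Power factor: PF = cos(φ) = Re(Z)/|Z| = 3220/3220.7 = 0.9998.
Step 5 — Type: Im(Z) = -69.24 ⇒ leading (phase φ = -1.2°).

PF = 0.9998 (leading, φ = -1.2°)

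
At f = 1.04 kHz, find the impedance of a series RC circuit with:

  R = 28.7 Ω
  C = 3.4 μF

Step 1 — Angular frequency: ω = 2π·f = 2π·1040 = 6535 rad/s.
Step 2 — Component impedances:
  R: Z = R = 28.7 Ω
  C: Z = 1/(jωC) = -j/(ω·C) = 0 - j45.01 Ω
Step 3 — Series combination: Z_total = R + C = 28.7 - j45.01 Ω = 53.38∠-57.5° Ω.

Z = 28.7 - j45.01 Ω = 53.38∠-57.5° Ω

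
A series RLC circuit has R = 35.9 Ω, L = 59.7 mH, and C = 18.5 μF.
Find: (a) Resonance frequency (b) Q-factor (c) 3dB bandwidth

Step 1 — Resonance: ω₀ = 1/√(LC) = 1/√(0.0597·1.85e-05) = 951.5 rad/s.
Step 2 — f₀ = ω₀/(2π) = 151.4 Hz.
Step 3 — Series Q: Q = ω₀L/R = 951.5·0.0597/35.9 = 1.582.
Step 4 — Bandwidth: Δω = ω₀/Q = 601.3 rad/s; BW = Δω/(2π) = 95.71 Hz.

(a) f₀ = 151.4 Hz  (b) Q = 1.582  (c) BW = 95.71 Hz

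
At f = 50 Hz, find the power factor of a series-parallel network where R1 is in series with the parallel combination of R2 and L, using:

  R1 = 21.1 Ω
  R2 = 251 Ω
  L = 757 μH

Step 1 — Angular frequency: ω = 2π·f = 2π·50 = 314.2 rad/s.
Step 2 — Component impedances:
  R1: Z = R = 21.1 Ω
  R2: Z = R = 251 Ω
  L: Z = jωL = j·314.2·0.000757 = 0 + j0.2378 Ω
Step 3 — Parallel branch: R2 || L = 1/(1/R2 + 1/L) = 0.0002253 + j0.2378 Ω.
Step 4 — Series with R1: Z_total = R1 + (R2 || L) = 21.1 + j0.2378 Ω = 21.1∠0.6° Ω.
Step 5 — Power factor: PF = cos(φ) = Re(Z)/|Z| = 21.1/21.102 = 0.9999.
Step 6 — Type: Im(Z) = 0.2378 ⇒ lagging (phase φ = 0.6°).

PF = 0.9999 (lagging, φ = 0.6°)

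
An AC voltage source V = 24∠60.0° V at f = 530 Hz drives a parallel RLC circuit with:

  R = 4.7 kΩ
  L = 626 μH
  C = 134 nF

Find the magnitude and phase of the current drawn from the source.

Step 1 — Angular frequency: ω = 2π·f = 2π·530 = 3330 rad/s.
Step 2 — Component impedances:
  R: Z = R = 4700 Ω
  L: Z = jωL = j·3330·0.000626 = 0 + j2.085 Ω
  C: Z = 1/(jωC) = -j/(ω·C) = 0 - j2241 Ω
Step 3 — Parallel combination: 1/Z_total = 1/R + 1/L + 1/C; Z_total = 0.0009263 + j2.087 Ω = 2.087∠90.0° Ω.
Step 4 — Source phasor: V = 24∠60.0° V = 12 + j20.78 V.
Step 5 — Ohm's law: I = V / Z_total = (12 + j20.78) / (0.0009263 + j2.087) = 9.964 - j5.747 A.
Step 6 — Convert to polar: |I| = 11.5 A, ∠I = -30.0°.

I = 11.5∠-30.0° A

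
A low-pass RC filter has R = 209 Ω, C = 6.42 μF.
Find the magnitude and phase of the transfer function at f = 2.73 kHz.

Step 1 — Angular frequency: ω = 2π·2730 = 1.715e+04 rad/s.
Step 2 — Transfer function: H(jω) = 1/(1 + jωRC).
Step 3 — Denominator: 1 + jωRC = 1 + j·1.715e+04·209·6.42e-06 = 1 + j23.02.
Step 4 — H = 0.001884 - j0.04337.
Step 5 — Magnitude: |H| = 0.04341 (-27.2 dB); phase: φ = -87.5°.

|H| = 0.04341 (-27.2 dB), φ = -87.5°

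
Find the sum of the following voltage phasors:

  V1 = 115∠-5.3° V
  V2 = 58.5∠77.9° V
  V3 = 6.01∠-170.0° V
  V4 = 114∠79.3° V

Step 1 — Convert each phasor to rectangular form:
  V1 = 115·(cos(-5.3°) + j·sin(-5.3°)) = 114.5 - j10.62 V
  V2 = 58.5·(cos(77.9°) + j·sin(77.9°)) = 12.26 + j57.2 V
  V3 = 6.01·(cos(-170.0°) + j·sin(-170.0°)) = -5.919 - j1.044 V
  V4 = 114·(cos(79.3°) + j·sin(79.3°)) = 21.17 + j112 V
Step 2 — Sum components: V_total = 142 + j157.6 V.
Step 3 — Convert to polar: |V_total| = 212.1 V, ∠V_total = 48.0°.

V_total = 212.1∠48.0° V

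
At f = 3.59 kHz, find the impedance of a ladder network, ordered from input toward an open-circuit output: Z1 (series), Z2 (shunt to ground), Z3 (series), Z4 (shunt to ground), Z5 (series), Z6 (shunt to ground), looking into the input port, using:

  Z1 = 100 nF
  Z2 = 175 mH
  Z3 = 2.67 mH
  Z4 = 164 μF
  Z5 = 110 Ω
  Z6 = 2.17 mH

Step 1 — Angular frequency: ω = 2π·f = 2π·3590 = 2.256e+04 rad/s.
Step 2 — Component impedances:
  Z1: Z = 1/(jωC) = -j/(ω·C) = 0 - j443.3 Ω
  Z2: Z = jωL = j·2.256e+04·0.175 = 0 + j3947 Ω
  Z3: Z = jωL = j·2.256e+04·0.00267 = 0 + j60.23 Ω
  Z4: Z = 1/(jωC) = -j/(ω·C) = 0 - j0.2703 Ω
  Z5: Z = R = 110 Ω
  Z6: Z = jωL = j·2.256e+04·0.00217 = 0 + j48.95 Ω
Step 3 — Ladder network (open output): work backward from the far end, alternating series and parallel combinations. Z_in = 0.000539 - j384.3 Ω = 384.3∠-90.0° Ω.

Z = 0.000539 - j384.3 Ω = 384.3∠-90.0° Ω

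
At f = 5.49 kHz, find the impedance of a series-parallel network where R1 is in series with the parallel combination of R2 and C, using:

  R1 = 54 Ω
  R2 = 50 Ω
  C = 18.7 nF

Step 1 — Angular frequency: ω = 2π·f = 2π·5490 = 3.449e+04 rad/s.
Step 2 — Component impedances:
  R1: Z = R = 54 Ω
  R2: Z = R = 50 Ω
  C: Z = 1/(jωC) = -j/(ω·C) = 0 - j1550 Ω
Step 3 — Parallel branch: R2 || C = 1/(1/R2 + 1/C) = 49.95 - j1.611 Ω.
Step 4 — Series with R1: Z_total = R1 + (R2 || C) = 103.9 - j1.611 Ω = 104∠-0.9° Ω.

Z = 103.9 - j1.611 Ω = 104∠-0.9° Ω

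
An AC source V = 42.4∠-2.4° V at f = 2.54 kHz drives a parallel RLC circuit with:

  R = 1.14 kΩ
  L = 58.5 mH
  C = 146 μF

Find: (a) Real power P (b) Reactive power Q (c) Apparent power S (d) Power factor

Step 1 — Angular frequency: ω = 2π·f = 2π·2540 = 1.596e+04 rad/s.
Step 2 — Component impedances:
  R: Z = R = 1140 Ω
  L: Z = jωL = j·1.596e+04·0.0585 = 0 + j933.6 Ω
  C: Z = 1/(jωC) = -j/(ω·C) = 0 - j0.4292 Ω
Step 3 — Parallel combination: 1/Z_total = 1/R + 1/L + 1/C; Z_total = 0.0001617 - j0.4294 Ω = 0.4294∠-90.0° Ω.
Step 4 — Source phasor: V = 42.4∠-2.4° V = 42.36 - j1.776 V.
Step 5 — Current: I = V / Z = 4.172 + j98.66 A = 98.75∠87.6° A.
Step 6 — Complex power: S = V·I* = 1.577 - j4187 VA.
Step 7 — Real power: P = Re(S) = 1.577 W.
Step 8 — Reactive power: Q = Im(S) = -4187 VAR.
Step 9 — Apparent power: |S| = 4187 VA.
Step 10 — Power factor: PF = P/|S| = 0.0003766 (leading).

(a) P = 1.577 W  (b) Q = -4187 VAR  (c) S = 4187 VA  (d) PF = 0.0003766 (leading)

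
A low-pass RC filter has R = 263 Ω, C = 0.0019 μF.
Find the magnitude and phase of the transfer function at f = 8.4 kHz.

Step 1 — Angular frequency: ω = 2π·8400 = 5.278e+04 rad/s.
Step 2 — Transfer function: H(jω) = 1/(1 + jωRC).
Step 3 — Denominator: 1 + jωRC = 1 + j·5.278e+04·263·1.9e-09 = 1 + j0.02637.
Step 4 — H = 0.9993 - j0.02636.
Step 5 — Magnitude: |H| = 0.9997 (-0.0 dB); phase: φ = -1.5°.

|H| = 0.9997 (-0.0 dB), φ = -1.5°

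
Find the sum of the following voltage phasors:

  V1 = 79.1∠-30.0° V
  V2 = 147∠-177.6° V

Step 1 — Convert each phasor to rectangular form:
  V1 = 79.1·(cos(-30.0°) + j·sin(-30.0°)) = 68.5 - j39.55 V
  V2 = 147·(cos(-177.6°) + j·sin(-177.6°)) = -146.9 - j6.156 V
Step 2 — Sum components: V_total = -78.37 - j45.71 V.
Step 3 — Convert to polar: |V_total| = 90.72 V, ∠V_total = -149.7°.

V_total = 90.72∠-149.7° V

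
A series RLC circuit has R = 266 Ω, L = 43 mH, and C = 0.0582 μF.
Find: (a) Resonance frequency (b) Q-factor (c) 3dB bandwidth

Step 1 — Resonance condition Im(Z)=0 gives ω₀ = 1/√(LC).
Step 2 — ω₀ = 1/√(0.043·5.82e-08) = 1.999e+04 rad/s.
Step 3 — f₀ = ω₀/(2π) = 3181 Hz.
Step 4 — Series Q: Q = ω₀L/R = 1.999e+04·0.043/266 = 3.231.
Step 5 — 3dB bandwidth: Δω = ω₀/Q = 6186 rad/s; BW = Δω/(2π) = 984.5 Hz.

(a) f₀ = 3181 Hz  (b) Q = 3.231  (c) BW = 984.5 Hz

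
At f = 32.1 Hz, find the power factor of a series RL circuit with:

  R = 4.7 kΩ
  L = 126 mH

Step 1 — Angular frequency: ω = 2π·f = 2π·32.1 = 201.7 rad/s.
Step 2 — Component impedances:
  R: Z = R = 4700 Ω
  L: Z = jωL = j·201.7·0.126 = 0 + j25.41 Ω
Step 3 — Series combination: Z_total = R + L = 4700 + j25.41 Ω = 4700∠0.3° Ω.
Step 4 — Power factor: PF = cos(φ) = Re(Z)/|Z| = 4700/4700 = 1.
Step 5 — Type: Im(Z) = 25.41 ⇒ lagging (phase φ = 0.3°).

PF = 1 (lagging, φ = 0.3°)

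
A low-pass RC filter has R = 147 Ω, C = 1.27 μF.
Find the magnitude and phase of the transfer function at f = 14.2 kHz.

Step 1 — Angular frequency: ω = 2π·1.42e+04 = 8.922e+04 rad/s.
Step 2 — Transfer function: H(jω) = 1/(1 + jωRC).
Step 3 — Denominator: 1 + jωRC = 1 + j·8.922e+04·147·1.27e-06 = 1 + j16.66.
Step 4 — H = 0.003591 - j0.05982.
Step 5 — Magnitude: |H| = 0.05993 (-24.4 dB); phase: φ = -86.6°.

|H| = 0.05993 (-24.4 dB), φ = -86.6°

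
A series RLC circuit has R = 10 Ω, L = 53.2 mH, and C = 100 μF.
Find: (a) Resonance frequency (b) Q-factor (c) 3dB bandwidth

Step 1 — Resonance condition Im(Z)=0 gives ω₀ = 1/√(LC).
Step 2 — ω₀ = 1/√(0.0532·0.0001) = 433.6 rad/s.
Step 3 — f₀ = ω₀/(2π) = 69 Hz.
Step 4 — Series Q: Q = ω₀L/R = 433.6·0.0532/10 = 2.307.
Step 5 — 3dB bandwidth: Δω = ω₀/Q = 188 rad/s; BW = Δω/(2π) = 29.92 Hz.

(a) f₀ = 69 Hz  (b) Q = 2.307  (c) BW = 29.92 Hz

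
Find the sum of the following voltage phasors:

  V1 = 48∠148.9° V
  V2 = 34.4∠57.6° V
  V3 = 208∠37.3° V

Step 1 — Convert each phasor to rectangular form:
  V1 = 48·(cos(148.9°) + j·sin(148.9°)) = -41.1 + j24.79 V
  V2 = 34.4·(cos(57.6°) + j·sin(57.6°)) = 18.43 + j29.04 V
  V3 = 208·(cos(37.3°) + j·sin(37.3°)) = 165.5 + j126 V
Step 2 — Sum components: V_total = 142.8 + j179.9 V.
Step 3 — Convert to polar: |V_total| = 229.7 V, ∠V_total = 51.6°.

V_total = 229.7∠51.6° V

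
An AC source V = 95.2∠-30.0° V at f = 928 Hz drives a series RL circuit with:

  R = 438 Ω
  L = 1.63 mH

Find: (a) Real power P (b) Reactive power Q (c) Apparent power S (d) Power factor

Step 1 — Angular frequency: ω = 2π·f = 2π·928 = 5831 rad/s.
Step 2 — Component impedances:
  R: Z = R = 438 Ω
  L: Z = jωL = j·5831·0.00163 = 0 + j9.504 Ω
Step 3 — Series combination: Z_total = R + L = 438 + j9.504 Ω = 438.1∠1.2° Ω.
Step 4 — Source phasor: V = 95.2∠-30.0° V = 82.45 - j47.6 V.
Step 5 — Current: I = V / Z = 0.1858 - j0.1127 A = 0.2173∠-31.2° A.
Step 6 — Complex power: S = V·I* = 20.68 + j0.4488 VA.
Step 7 — Real power: P = Re(S) = 20.68 W.
Step 8 — Reactive power: Q = Im(S) = 0.4488 VAR.
Step 9 — Apparent power: |S| = 20.69 VA.
Step 10 — Power factor: PF = P/|S| = 0.9998 (lagging).

(a) P = 20.68 W  (b) Q = 0.4488 VAR  (c) S = 20.69 VA  (d) PF = 0.9998 (lagging)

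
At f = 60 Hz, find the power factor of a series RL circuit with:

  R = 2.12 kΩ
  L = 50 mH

Step 1 — Angular frequency: ω = 2π·f = 2π·60 = 377 rad/s.
Step 2 — Component impedances:
  R: Z = R = 2120 Ω
  L: Z = jωL = j·377·0.05 = 0 + j18.85 Ω
Step 3 — Series combination: Z_total = R + L = 2120 + j18.85 Ω = 2120∠0.5° Ω.
Step 4 — Power factor: PF = cos(φ) = Re(Z)/|Z| = 2120/2120 = 1.
Step 5 — Type: Im(Z) = 18.85 ⇒ lagging (phase φ = 0.5°).

PF = 1 (lagging, φ = 0.5°)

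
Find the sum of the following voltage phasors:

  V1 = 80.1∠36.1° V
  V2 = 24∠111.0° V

Step 1 — Convert each phasor to rectangular form:
  V1 = 80.1·(cos(36.1°) + j·sin(36.1°)) = 64.72 + j47.19 V
  V2 = 24·(cos(111.0°) + j·sin(111.0°)) = -8.601 + j22.41 V
Step 2 — Sum components: V_total = 56.12 + j69.6 V.
Step 3 — Convert to polar: |V_total| = 89.41 V, ∠V_total = 51.1°.

V_total = 89.41∠51.1° V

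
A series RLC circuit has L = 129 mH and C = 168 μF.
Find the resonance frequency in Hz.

Step 1 — Resonance condition Im(Z)=0 gives ω₀ = 1/√(LC).
Step 2 — ω₀ = 1/√(0.129·0.000168) = 214.8 rad/s.
Step 3 — f₀ = ω₀/(2π) = 34.19 Hz.

f₀ = 34.19 Hz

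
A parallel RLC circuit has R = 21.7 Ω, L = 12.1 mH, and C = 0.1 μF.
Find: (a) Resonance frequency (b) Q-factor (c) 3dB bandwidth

Step 1 — Resonance: ω₀ = 1/√(LC) = 1/√(0.0121·1e-07) = 2.875e+04 rad/s.
Step 2 — f₀ = ω₀/(2π) = 4575 Hz.
Step 3 — Parallel Q: Q = R/(ω₀L) = 21.7/(2.875e+04·0.0121) = 0.06238.
Step 4 — Bandwidth: Δω = ω₀/Q = 4.608e+05 rad/s; BW = Δω/(2π) = 7.334e+04 Hz.

(a) f₀ = 4575 Hz  (b) Q = 0.06238  (c) BW = 7.334e+04 Hz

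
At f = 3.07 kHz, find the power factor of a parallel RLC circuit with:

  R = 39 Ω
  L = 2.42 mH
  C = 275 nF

Step 1 — Angular frequency: ω = 2π·f = 2π·3070 = 1.929e+04 rad/s.
Step 2 — Component impedances:
  R: Z = R = 39 Ω
  L: Z = jωL = j·1.929e+04·0.00242 = 0 + j46.68 Ω
  C: Z = 1/(jωC) = -j/(ω·C) = 0 - j188.5 Ω
Step 3 — Parallel combination: 1/Z_total = 1/R + 1/L + 1/C; Z_total = 27.95 + j17.57 Ω = 33.02∠32.2° Ω.
Step 4 — Power factor: PF = cos(φ) = Re(Z)/|Z| = 27.954/33.019 = 0.8466.
Step 5 — Type: Im(Z) = 17.57 ⇒ lagging (phase φ = 32.2°).

PF = 0.8466 (lagging, φ = 32.2°)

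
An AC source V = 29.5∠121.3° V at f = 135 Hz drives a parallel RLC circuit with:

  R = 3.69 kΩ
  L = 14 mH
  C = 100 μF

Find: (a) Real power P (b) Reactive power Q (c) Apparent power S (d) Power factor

Step 1 — Angular frequency: ω = 2π·f = 2π·135 = 848.2 rad/s.
Step 2 — Component impedances:
  R: Z = R = 3690 Ω
  L: Z = jωL = j·848.2·0.014 = 0 + j11.88 Ω
  C: Z = 1/(jωC) = -j/(ω·C) = 0 - j11.79 Ω
Step 3 — Parallel combination: 1/Z_total = 1/R + 1/L + 1/C; Z_total = 601.6 - j1363 Ω = 1490∠-66.2° Ω.
Step 4 — Source phasor: V = 29.5∠121.3° V = -15.33 + j25.21 V.
Step 5 — Current: I = V / Z = -0.01963 - j0.00258 A = 0.0198∠-172.5° A.
Step 6 — Complex power: S = V·I* = 0.2358 - j0.5344 VA.
Step 7 — Real power: P = Re(S) = 0.2358 W.
Step 8 — Reactive power: Q = Im(S) = -0.5344 VAR.
Step 9 — Apparent power: |S| = 0.5841 VA.
Step 10 — Power factor: PF = P/|S| = 0.4038 (leading).

(a) P = 0.2358 W  (b) Q = -0.5344 VAR  (c) S = 0.5841 VA  (d) PF = 0.4038 (leading)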